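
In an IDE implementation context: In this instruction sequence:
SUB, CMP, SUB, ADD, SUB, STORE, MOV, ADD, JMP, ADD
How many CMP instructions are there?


Scanning instruction sequence for CMP:
  Position 1: SUB
  Position 2: CMP <- MATCH
  Position 3: SUB
  Position 4: ADD
  Position 5: SUB
  Position 6: STORE
  Position 7: MOV
  Position 8: ADD
  Position 9: JMP
  Position 10: ADD
Matches at positions: [2]
Total CMP count: 1

1


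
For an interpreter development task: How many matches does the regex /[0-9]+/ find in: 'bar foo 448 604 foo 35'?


Pattern: /[0-9]+/ (int literals)
Input: 'bar foo 448 604 foo 35'
Scanning for matches:
  Match 1: '448'
  Match 2: '604'
  Match 3: '35'
Total matches: 3

3


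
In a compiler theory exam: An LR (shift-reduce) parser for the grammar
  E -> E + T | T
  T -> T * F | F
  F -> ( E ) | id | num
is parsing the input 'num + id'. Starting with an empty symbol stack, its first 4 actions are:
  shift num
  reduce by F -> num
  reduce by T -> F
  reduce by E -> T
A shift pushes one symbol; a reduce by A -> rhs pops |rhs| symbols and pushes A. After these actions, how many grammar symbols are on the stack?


Tracking the symbol stack through each action:
  Action 1: shift 'num' : push -> stack = [num] (size 1)
  Action 2: reduce by F -> num : pop 1, push F -> stack = [F] (size 1)
  Action 3: reduce by T -> F : pop 1, push T -> stack = [T] (size 1)
  Action 4: reduce by E -> T : pop 1, push E -> stack = [E] (size 1)
Final stack size: 1

1


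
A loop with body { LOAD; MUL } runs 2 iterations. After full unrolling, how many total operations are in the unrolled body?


Loop body operations: LOAD, MUL (2 ops per iteration)
Unrolling 2 iterations:
  Iteration 1: LOAD, MUL (2 ops)
  Iteration 2: LOAD, MUL (2 ops)
Total: 2 iterations * 2 ops/iter = 4 operations

4


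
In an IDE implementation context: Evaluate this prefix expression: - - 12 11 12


Parsing prefix expression: - - 12 11 12
Step 1: Innermost operation '- 12 11'
  12 - 11 = 1
Step 2: Outer operation '- [1] 12'
  1 - 12 = -11

-11


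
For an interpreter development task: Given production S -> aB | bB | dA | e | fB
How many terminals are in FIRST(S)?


Production: S -> aB | bB | dA | e | fB
Examining each alternative for leading terminals:
  S -> aB : first terminal = 'a'
  S -> bB : first terminal = 'b'
  S -> dA : first terminal = 'd'
  S -> e : first terminal = 'e'
  S -> fB : first terminal = 'f'
FIRST(S) = {a, b, d, e, f}
Count: 5

5


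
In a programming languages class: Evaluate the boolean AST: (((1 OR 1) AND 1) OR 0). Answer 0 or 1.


Step 1: Evaluate inner node
  1 OR 1 = 1
Step 2: Evaluate next node
  1 AND 1 = 1
Step 3: Evaluate root node
  1 OR 0 = 1

1


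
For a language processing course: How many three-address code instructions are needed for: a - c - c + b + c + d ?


Expression: a - c - c + b + c + d
Generating three-address code (respecting * over +/- precedence):
  Instruction 1: t1 = a - c
  Instruction 2: t2 = t1 - c
  Instruction 3: t3 = t2 + b
  Instruction 4: t4 = t3 + c
  Instruction 5: t5 = t4 + d
Total instructions: 5

5


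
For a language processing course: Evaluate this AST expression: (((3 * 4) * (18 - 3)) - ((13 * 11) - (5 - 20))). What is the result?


Expression: (((3 * 4) * (18 - 3)) - ((13 * 11) - (5 - 20)))
Evaluating step by step:
  3 * 4 = 12
  18 - 3 = 15
  12 * 15 = 180
  13 * 11 = 143
  5 - 20 = -15
  143 - -15 = 158
  180 - 158 = 22
Result: 22

22


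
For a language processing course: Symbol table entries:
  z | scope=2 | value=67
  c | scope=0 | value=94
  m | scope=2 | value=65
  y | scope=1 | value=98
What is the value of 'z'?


Searching symbol table for 'z':
  z | scope=2 | value=67 <- MATCH
  c | scope=0 | value=94
  m | scope=2 | value=65
  y | scope=1 | value=98
Found 'z' at scope 2 with value 67

67


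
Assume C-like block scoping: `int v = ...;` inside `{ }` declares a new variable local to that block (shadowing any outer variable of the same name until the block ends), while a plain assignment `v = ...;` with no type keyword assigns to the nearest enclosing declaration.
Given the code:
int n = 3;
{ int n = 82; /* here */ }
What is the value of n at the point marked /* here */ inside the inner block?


Analyzing scoping rules:
Outer scope: declares n = 3
Inner block: 'int n = 82;' declares a NEW n that shadows the outer one
Inside the block the inner declaration is in scope -> 82
Result: 82

82


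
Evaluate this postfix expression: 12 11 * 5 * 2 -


Processing tokens left to right:
Push 12, Push 11
Pop 12 and 11, compute 12 * 11 = 132, push 132
Push 5
Pop 132 and 5, compute 132 * 5 = 660, push 660
Push 2
Pop 660 and 2, compute 660 - 2 = 658, push 658
Stack result: 658

658


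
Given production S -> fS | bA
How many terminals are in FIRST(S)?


Production: S -> fS | bA
Examining each alternative for leading terminals:
  S -> fS : first terminal = 'f'
  S -> bA : first terminal = 'b'
FIRST(S) = {b, f}
Count: 2

2


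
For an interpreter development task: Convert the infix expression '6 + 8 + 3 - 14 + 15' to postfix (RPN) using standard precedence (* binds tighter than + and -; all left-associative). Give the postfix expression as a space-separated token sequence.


Applying the shunting-yard algorithm:
  Operand 6 -> output
  Push '+' onto operator stack -> op-stack: [+]
  Operand 8 -> output
  See '+' (prec 1); top '+' (prec 1) >= it -> pop '+' to output
  Push '+' onto operator stack -> op-stack: [+]
  Operand 3 -> output
  See '-' (prec 1); top '+' (prec 1) >= it -> pop '+' to output
  Push '-' onto operator stack -> op-stack: [-]
  Operand 14 -> output
  See '+' (prec 1); top '-' (prec 1) >= it -> pop '-' to output
  Push '+' onto operator stack -> op-stack: [+]
  Operand 15 -> output
  End of input: pop '+' to output
Postfix result: 6 8 + 3 + 14 - 15 +

6 8 + 3 + 14 - 15 +


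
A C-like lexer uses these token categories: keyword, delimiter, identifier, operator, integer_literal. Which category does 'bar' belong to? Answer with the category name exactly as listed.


Token: 'bar'
Checking categories:
  identifier: YES
  integer_literal: no
  operator: no
  keyword: no
  delimiter: no
Category: identifier

identifier


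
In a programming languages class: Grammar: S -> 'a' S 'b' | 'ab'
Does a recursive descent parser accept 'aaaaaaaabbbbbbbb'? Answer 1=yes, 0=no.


Grammar accepts strings of the form a^n b^n (n >= 1)
Word: 'aaaaaaaabbbbbbbb'
Counting: 8 a's and 8 b's
Check: 8 == 8? Yes
Derivation (S -> aSb applied 7 time(s), then S -> ab): S => aSb => aaSbb => aaaSbbb => aaaaSbbbb => aaaaaSbbbbb => aaaaaaSbbbbbb => aaaaaaaSbbbbbbb => aaaaaaaabbbbbbbb
Accepted

1


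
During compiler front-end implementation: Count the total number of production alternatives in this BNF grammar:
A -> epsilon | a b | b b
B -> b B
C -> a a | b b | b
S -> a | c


Counting alternatives per rule:
  A: 3 alternative(s)
  B: 1 alternative(s)
  C: 3 alternative(s)
  S: 2 alternative(s)
Sum: 3 + 1 + 3 + 2 = 9

9


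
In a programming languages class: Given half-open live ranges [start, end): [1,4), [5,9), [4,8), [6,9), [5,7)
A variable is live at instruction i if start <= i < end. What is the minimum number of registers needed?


Live ranges:
  Var0: [1, 4)
  Var1: [5, 9)
  Var2: [4, 8)
  Var3: [6, 9)
  Var4: [5, 7)
Sweep-line events (position, delta, active):
  pos=1 start -> active=1
  pos=4 end -> active=0
  pos=4 start -> active=1
  pos=5 start -> active=2
  pos=5 start -> active=3
  pos=6 start -> active=4
  pos=7 end -> active=3
  pos=8 end -> active=2
  pos=9 end -> active=1
  pos=9 end -> active=0
Maximum simultaneous active: 4
Minimum registers needed: 4

4


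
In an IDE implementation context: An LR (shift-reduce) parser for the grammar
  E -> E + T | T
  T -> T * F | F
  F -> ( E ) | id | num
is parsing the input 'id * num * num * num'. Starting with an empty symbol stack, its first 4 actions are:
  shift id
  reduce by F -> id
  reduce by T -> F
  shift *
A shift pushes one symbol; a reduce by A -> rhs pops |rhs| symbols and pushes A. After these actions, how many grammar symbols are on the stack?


Tracking the symbol stack through each action:
  Action 1: shift 'id' : push -> stack = [id] (size 1)
  Action 2: reduce by F -> id : pop 1, push F -> stack = [F] (size 1)
  Action 3: reduce by T -> F : pop 1, push T -> stack = [T] (size 1)
  Action 4: shift '*' : push -> stack = [T, *] (size 2)
Final stack size: 2

2


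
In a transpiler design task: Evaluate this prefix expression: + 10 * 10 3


Parsing prefix expression: + 10 * 10 3
Step 1: Innermost operation '* 10 3'
  10 * 3 = 30
Step 2: Outer operation '+ 10 [30]'
  10 + 30 = 40

40


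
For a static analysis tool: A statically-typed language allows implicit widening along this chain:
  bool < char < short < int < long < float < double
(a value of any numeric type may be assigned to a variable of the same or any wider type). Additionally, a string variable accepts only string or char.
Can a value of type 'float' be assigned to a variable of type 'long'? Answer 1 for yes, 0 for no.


Target variable type: long
Source value type: float
Numeric ranks: float=5, long=4
Widening allowed iff rank(source) <= rank(target): 5 <= 4? No
Result: 0

0


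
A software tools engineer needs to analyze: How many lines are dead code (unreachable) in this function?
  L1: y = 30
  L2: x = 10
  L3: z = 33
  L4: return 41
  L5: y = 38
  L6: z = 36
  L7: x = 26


Analyzing control flow:
  L1: reachable (before return)
  L2: reachable (before return)
  L3: reachable (before return)
  L4: reachable (return statement)
  L5: DEAD (after return at L4)
  L6: DEAD (after return at L4)
  L7: DEAD (after return at L4)
Return at L4, total lines = 7
Dead lines: L5 through L7
Count: 3

3


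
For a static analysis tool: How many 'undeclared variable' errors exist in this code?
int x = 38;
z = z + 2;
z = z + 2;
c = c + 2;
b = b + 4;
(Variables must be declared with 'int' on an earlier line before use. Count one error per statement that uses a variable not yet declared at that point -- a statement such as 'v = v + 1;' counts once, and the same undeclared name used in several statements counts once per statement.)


Scanning code line by line:
  Line 1: declare 'x' -> declared = ['x']
  Line 2: use 'z' -> ERROR (undeclared)
  Line 3: use 'z' -> ERROR (undeclared)
  Line 4: use 'c' -> ERROR (undeclared)
  Line 5: use 'b' -> ERROR (undeclared)
Total undeclared variable errors: 4

4


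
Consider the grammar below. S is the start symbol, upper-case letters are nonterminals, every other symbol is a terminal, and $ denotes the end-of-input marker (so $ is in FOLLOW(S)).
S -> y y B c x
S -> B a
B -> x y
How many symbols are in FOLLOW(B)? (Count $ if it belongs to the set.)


S is the start symbol and does not occur in any rule body, so FOLLOW(S) = {$}.
Examining every occurrence of B in a rule body:
  S -> y y B c x : B is followed by terminal 'c' -> add 'c'
  S -> B a : B is followed by terminal 'a' -> add 'a'
  B -> x y : B does not occur in the body -> contributes nothing
FOLLOW(B) = {a, c}
Count: 2

2


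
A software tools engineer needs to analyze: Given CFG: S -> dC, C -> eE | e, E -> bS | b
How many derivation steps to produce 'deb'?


Grammar: S -> dC, C -> eE | e, E -> bS | b
Deriving 'deb':
Step 1: S -> dC => dC
Step 2: C -> eE => deE
Step 3: E -> b => deb
Total derivation steps: 3

3


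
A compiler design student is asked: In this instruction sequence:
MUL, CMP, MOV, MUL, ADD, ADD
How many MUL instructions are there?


Scanning instruction sequence for MUL:
  Position 1: MUL <- MATCH
  Position 2: CMP
  Position 3: MOV
  Position 4: MUL <- MATCH
  Position 5: ADD
  Position 6: ADD
Matches at positions: [1, 4]
Total MUL count: 2

2


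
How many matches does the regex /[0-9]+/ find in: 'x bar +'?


Pattern: /[0-9]+/ (int literals)
Input: 'x bar +'
Scanning for matches:
Total matches: 0

0


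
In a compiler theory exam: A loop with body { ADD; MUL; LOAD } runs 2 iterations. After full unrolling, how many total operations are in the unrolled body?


Loop body operations: ADD, MUL, LOAD (3 ops per iteration)
Unrolling 2 iterations:
  Iteration 1: ADD, MUL, LOAD (3 ops)
  Iteration 2: ADD, MUL, LOAD (3 ops)
Total: 2 iterations * 3 ops/iter = 6 operations

6


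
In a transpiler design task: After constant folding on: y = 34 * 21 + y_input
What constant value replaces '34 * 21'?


Identifying constant sub-expression:
  Original: y = 34 * 21 + y_input
  34 and 21 are both compile-time constants
  Evaluating: 34 * 21 = 714
  After folding: y = 714 + y_input

714


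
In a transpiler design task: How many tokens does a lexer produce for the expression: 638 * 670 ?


Scanning '638 * 670'
Token 1: '638' -> integer_literal
Token 2: '*' -> operator
Token 3: '670' -> integer_literal
Total tokens: 3

3


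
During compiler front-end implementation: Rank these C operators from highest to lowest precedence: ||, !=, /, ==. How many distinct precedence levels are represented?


Looking up precedence for each operator:
  || -> precedence 1
  != -> precedence 3
  / -> precedence 6
  == -> precedence 3
Sorted highest to lowest: /, !=, ==, ||
Distinct precedence values: [6, 3, 1]
Number of distinct levels: 3

3


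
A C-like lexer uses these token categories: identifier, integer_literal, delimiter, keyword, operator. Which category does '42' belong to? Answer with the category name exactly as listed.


Token: '42'
Checking categories:
  identifier: no
  integer_literal: YES
  operator: no
  keyword: no
  delimiter: no
Category: integer_literal

integer_literal


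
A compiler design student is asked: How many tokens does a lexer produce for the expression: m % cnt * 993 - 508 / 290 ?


Scanning 'm % cnt * 993 - 508 / 290'
Token 1: 'm' -> identifier
Token 2: '%' -> operator
Token 3: 'cnt' -> identifier
Token 4: '*' -> operator
Token 5: '993' -> integer_literal
Token 6: '-' -> operator
Token 7: '508' -> integer_literal
Token 8: '/' -> operator
Token 9: '290' -> integer_literal
Total tokens: 9

9


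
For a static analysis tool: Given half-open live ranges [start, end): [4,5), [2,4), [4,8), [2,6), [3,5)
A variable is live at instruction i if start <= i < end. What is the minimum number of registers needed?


Live ranges:
  Var0: [4, 5)
  Var1: [2, 4)
  Var2: [4, 8)
  Var3: [2, 6)
  Var4: [3, 5)
Sweep-line events (position, delta, active):
  pos=2 start -> active=1
  pos=2 start -> active=2
  pos=3 start -> active=3
  pos=4 end -> active=2
  pos=4 start -> active=3
  pos=4 start -> active=4
  pos=5 end -> active=3
  pos=5 end -> active=2
  pos=6 end -> active=1
  pos=8 end -> active=0
Maximum simultaneous active: 4
Minimum registers needed: 4

4


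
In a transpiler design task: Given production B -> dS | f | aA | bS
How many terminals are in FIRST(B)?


Production: B -> dS | f | aA | bS
Examining each alternative for leading terminals:
  B -> dS : first terminal = 'd'
  B -> f : first terminal = 'f'
  B -> aA : first terminal = 'a'
  B -> bS : first terminal = 'b'
FIRST(B) = {a, b, d, f}
Count: 4

4


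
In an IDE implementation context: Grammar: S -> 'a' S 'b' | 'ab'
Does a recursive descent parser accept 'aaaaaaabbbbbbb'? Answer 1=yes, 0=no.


Grammar accepts strings of the form a^n b^n (n >= 1)
Word: 'aaaaaaabbbbbbb'
Counting: 7 a's and 7 b's
Check: 7 == 7? Yes
Derivation (S -> aSb applied 6 time(s), then S -> ab): S => aSb => aaSbb => aaaSbbb => aaaaSbbbb => aaaaaSbbbbb => aaaaaaSbbbbbb => aaaaaaabbbbbbb
Accepted

1


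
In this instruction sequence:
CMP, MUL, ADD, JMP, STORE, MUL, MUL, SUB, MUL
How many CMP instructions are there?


Scanning instruction sequence for CMP:
  Position 1: CMP <- MATCH
  Position 2: MUL
  Position 3: ADD
  Position 4: JMP
  Position 5: STORE
  Position 6: MUL
  Position 7: MUL
  Position 8: SUB
  Position 9: MUL
Matches at positions: [1]
Total CMP count: 1

1


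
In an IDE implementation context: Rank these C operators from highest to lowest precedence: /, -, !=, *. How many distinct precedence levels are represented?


Looking up precedence for each operator:
  / -> precedence 6
  - -> precedence 5
  != -> precedence 3
  * -> precedence 6
Sorted highest to lowest: /, *, -, !=
Distinct precedence values: [6, 5, 3]
Number of distinct levels: 3

3


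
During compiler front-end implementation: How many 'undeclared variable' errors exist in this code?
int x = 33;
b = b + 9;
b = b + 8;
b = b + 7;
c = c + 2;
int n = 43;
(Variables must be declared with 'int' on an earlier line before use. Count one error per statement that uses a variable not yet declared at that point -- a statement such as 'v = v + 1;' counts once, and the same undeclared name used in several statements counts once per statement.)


Scanning code line by line:
  Line 1: declare 'x' -> declared = ['x']
  Line 2: use 'b' -> ERROR (undeclared)
  Line 3: use 'b' -> ERROR (undeclared)
  Line 4: use 'b' -> ERROR (undeclared)
  Line 5: use 'c' -> ERROR (undeclared)
  Line 6: declare 'n' -> declared = ['n', 'x']
Total undeclared variable errors: 4

4


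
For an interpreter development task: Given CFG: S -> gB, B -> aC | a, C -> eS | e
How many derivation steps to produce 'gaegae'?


Grammar: S -> gB, B -> aC | a, C -> eS | e
Deriving 'gaegae':
Step 1: S -> gB => gB
Step 2: B -> aC => gaC
Step 3: C -> eS => gaeS
Step 4: S -> gB => gaegB
Step 5: B -> aC => gaegaC
Step 6: C -> e => gaegae
Total derivation steps: 6

6


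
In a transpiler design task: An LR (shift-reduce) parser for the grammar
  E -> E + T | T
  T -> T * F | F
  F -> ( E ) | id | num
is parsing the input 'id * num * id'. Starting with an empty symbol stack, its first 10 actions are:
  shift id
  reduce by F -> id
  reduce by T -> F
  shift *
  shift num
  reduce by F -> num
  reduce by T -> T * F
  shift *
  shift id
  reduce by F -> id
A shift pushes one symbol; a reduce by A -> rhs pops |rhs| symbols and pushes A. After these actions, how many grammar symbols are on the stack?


Tracking the symbol stack through each action:
  Action 1: shift 'id' : push -> stack = [id] (size 1)
  Action 2: reduce by F -> id : pop 1, push F -> stack = [F] (size 1)
  Action 3: reduce by T -> F : pop 1, push T -> stack = [T] (size 1)
  Action 4: shift '*' : push -> stack = [T, *] (size 2)
  Action 5: shift 'num' : push -> stack = [T, *, num] (size 3)
  Action 6: reduce by F -> num : pop 1, push F -> stack = [T, *, F] (size 3)
  Action 7: reduce by T -> T * F : pop 3, push T -> stack = [T] (size 1)
  Action 8: shift '*' : push -> stack = [T, *] (size 2)
  Action 9: shift 'id' : push -> stack = [T, *, id] (size 3)
  Action 10: reduce by F -> id : pop 1, push F -> stack = [T, *, F] (size 3)
Final stack size: 3

3


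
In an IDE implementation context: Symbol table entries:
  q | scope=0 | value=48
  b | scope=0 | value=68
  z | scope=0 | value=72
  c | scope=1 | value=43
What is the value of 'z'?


Searching symbol table for 'z':
  q | scope=0 | value=48
  b | scope=0 | value=68
  z | scope=0 | value=72 <- MATCH
  c | scope=1 | value=43
Found 'z' at scope 0 with value 72

72


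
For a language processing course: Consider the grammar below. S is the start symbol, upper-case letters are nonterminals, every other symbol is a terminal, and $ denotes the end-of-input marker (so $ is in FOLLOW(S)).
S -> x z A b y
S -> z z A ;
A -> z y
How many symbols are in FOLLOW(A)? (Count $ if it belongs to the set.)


S is the start symbol and does not occur in any rule body, so FOLLOW(S) = {$}.
Examining every occurrence of A in a rule body:
  S -> x z A b y : A is followed by terminal 'b' -> add 'b'
  S -> z z A ; : A is followed by terminal ';' -> add ';'
  A -> z y : A does not occur in the body -> contributes nothing
FOLLOW(A) = {;, b}
Count: 2

2


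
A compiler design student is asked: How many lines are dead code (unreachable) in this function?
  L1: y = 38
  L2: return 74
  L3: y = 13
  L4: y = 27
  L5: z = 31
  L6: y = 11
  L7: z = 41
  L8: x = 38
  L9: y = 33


Analyzing control flow:
  L1: reachable (before return)
  L2: reachable (return statement)
  L3: DEAD (after return at L2)
  L4: DEAD (after return at L2)
  L5: DEAD (after return at L2)
  L6: DEAD (after return at L2)
  L7: DEAD (after return at L2)
  L8: DEAD (after return at L2)
  L9: DEAD (after return at L2)
Return at L2, total lines = 9
Dead lines: L3 through L9
Count: 7

7


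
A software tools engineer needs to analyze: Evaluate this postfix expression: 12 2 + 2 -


Processing tokens left to right:
Push 12, Push 2
Pop 12 and 2, compute 12 + 2 = 14, push 14
Push 2
Pop 14 and 2, compute 14 - 2 = 12, push 12
Stack result: 12

12


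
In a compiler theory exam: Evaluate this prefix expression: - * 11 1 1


Parsing prefix expression: - * 11 1 1
Step 1: Innermost operation '* 11 1'
  11 * 1 = 11
Step 2: Outer operation '- [11] 1'
  11 - 1 = 10

10


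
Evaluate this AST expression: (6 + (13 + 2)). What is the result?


Expression: (6 + (13 + 2))
Evaluating step by step:
  13 + 2 = 15
  6 + 15 = 21
Result: 21

21


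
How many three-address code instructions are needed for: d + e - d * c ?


Expression: d + e - d * c
Generating three-address code (respecting * over +/- precedence):
  Instruction 1: t1 = d * c
  Instruction 2: t2 = d + e
  Instruction 3: t3 = t2 - t1
Total instructions: 3

3


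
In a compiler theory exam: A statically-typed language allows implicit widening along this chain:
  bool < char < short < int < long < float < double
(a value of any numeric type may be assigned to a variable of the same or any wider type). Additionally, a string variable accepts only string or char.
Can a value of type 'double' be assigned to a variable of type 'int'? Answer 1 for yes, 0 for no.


Target variable type: int
Source value type: double
Numeric ranks: double=6, int=3
Widening allowed iff rank(source) <= rank(target): 6 <= 3? No
Result: 0

0


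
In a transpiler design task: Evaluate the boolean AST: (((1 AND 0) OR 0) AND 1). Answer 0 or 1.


Step 1: Evaluate inner node
  1 AND 0 = 0
Step 2: Evaluate next node
  0 OR 0 = 0
Step 3: Evaluate root node
  0 AND 1 = 0

0


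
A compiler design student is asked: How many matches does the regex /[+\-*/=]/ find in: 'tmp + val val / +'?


Pattern: /[+\-*/=]/ (operators)
Input: 'tmp + val val / +'
Scanning for matches:
  Match 1: '+'
  Match 2: '/'
  Match 3: '+'
Total matches: 3

3


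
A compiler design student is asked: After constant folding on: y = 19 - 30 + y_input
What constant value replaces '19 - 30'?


Identifying constant sub-expression:
  Original: y = 19 - 30 + y_input
  19 and 30 are both compile-time constants
  Evaluating: 19 - 30 = -11
  After folding: y = -11 + y_input

-11


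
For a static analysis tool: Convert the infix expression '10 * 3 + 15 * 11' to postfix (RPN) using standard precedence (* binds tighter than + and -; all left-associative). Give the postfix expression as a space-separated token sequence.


Applying the shunting-yard algorithm:
  Operand 10 -> output
  Push '*' onto operator stack -> op-stack: [*]
  Operand 3 -> output
  See '+' (prec 1); top '*' (prec 2) >= it -> pop '*' to output
  Push '+' onto operator stack -> op-stack: [+]
  Operand 15 -> output
  Push '*' onto operator stack -> op-stack: [+, *]
  Operand 11 -> output
  End of input: pop '*' to output
  End of input: pop '+' to output
Postfix result: 10 3 * 15 11 * +

10 3 * 15 11 * +


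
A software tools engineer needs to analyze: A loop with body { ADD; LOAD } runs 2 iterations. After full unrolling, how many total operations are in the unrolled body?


Loop body operations: ADD, LOAD (2 ops per iteration)
Unrolling 2 iterations:
  Iteration 1: ADD, LOAD (2 ops)
  Iteration 2: ADD, LOAD (2 ops)
Total: 2 iterations * 2 ops/iter = 4 operations

4


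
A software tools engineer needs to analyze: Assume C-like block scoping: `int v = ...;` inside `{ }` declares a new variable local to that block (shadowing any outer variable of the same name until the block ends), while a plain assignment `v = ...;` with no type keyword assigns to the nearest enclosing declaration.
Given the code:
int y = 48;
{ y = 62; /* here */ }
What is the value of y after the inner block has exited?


Analyzing scoping rules:
Outer scope: declares y = 48
Inner block: 'y = 62;' has no type keyword, so it is an assignment to the outer y (no shadowing)
The assignment changed the outer variable itself, so the new value persists after the block -> 62
Result: 62

62


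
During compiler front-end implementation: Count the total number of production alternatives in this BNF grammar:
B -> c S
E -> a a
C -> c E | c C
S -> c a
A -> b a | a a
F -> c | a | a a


Counting alternatives per rule:
  B: 1 alternative(s)
  E: 1 alternative(s)
  C: 2 alternative(s)
  S: 1 alternative(s)
  A: 2 alternative(s)
  F: 3 alternative(s)
Sum: 1 + 1 + 2 + 1 + 2 + 3 = 10

10


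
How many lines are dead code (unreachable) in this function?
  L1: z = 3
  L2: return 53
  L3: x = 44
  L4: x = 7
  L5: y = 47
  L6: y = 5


Analyzing control flow:
  L1: reachable (before return)
  L2: reachable (return statement)
  L3: DEAD (after return at L2)
  L4: DEAD (after return at L2)
  L5: DEAD (after return at L2)
  L6: DEAD (after return at L2)
Return at L2, total lines = 6
Dead lines: L3 through L6
Count: 4

4


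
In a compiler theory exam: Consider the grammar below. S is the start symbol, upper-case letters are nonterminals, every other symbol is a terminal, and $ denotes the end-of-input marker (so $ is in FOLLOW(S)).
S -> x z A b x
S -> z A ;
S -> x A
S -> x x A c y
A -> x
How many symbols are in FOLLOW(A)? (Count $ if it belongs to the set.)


S is the start symbol and does not occur in any rule body, so FOLLOW(S) = {$}.
Examining every occurrence of A in a rule body:
  S -> x z A b x : A is followed by terminal 'b' -> add 'b'
  S -> z A ; : A is followed by terminal ';' -> add ';'
  S -> x A : A is at the right end -> add FOLLOW(S) = {$}
  S -> x x A c y : A is followed by terminal 'c' -> add 'c'
  A -> x : A does not occur in the body -> contributes nothing
FOLLOW(A) = {;, b, c, $}
Count: 4

4


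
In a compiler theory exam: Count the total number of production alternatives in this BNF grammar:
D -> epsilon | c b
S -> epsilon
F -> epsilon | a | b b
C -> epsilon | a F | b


Counting alternatives per rule:
  D: 2 alternative(s)
  S: 1 alternative(s)
  F: 3 alternative(s)
  C: 3 alternative(s)
Sum: 2 + 1 + 3 + 3 = 9

9


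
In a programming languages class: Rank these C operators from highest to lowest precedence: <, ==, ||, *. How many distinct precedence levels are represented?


Looking up precedence for each operator:
  < -> precedence 4
  == -> precedence 3
  || -> precedence 1
  * -> precedence 6
Sorted highest to lowest: *, <, ==, ||
Distinct precedence values: [6, 4, 3, 1]
Number of distinct levels: 4

4


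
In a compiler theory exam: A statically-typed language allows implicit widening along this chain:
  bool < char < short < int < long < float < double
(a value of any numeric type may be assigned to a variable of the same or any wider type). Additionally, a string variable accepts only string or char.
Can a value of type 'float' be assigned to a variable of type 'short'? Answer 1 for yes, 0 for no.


Target variable type: short
Source value type: float
Numeric ranks: float=5, short=2
Widening allowed iff rank(source) <= rank(target): 5 <= 2? No
Result: 0

0


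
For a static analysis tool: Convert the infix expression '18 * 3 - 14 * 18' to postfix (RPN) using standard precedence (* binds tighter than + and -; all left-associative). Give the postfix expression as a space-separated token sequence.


Applying the shunting-yard algorithm:
  Operand 18 -> output
  Push '*' onto operator stack -> op-stack: [*]
  Operand 3 -> output
  See '-' (prec 1); top '*' (prec 2) >= it -> pop '*' to output
  Push '-' onto operator stack -> op-stack: [-]
  Operand 14 -> output
  Push '*' onto operator stack -> op-stack: [-, *]
  Operand 18 -> output
  End of input: pop '*' to output
  End of input: pop '-' to output
Postfix result: 18 3 * 14 18 * -

18 3 * 14 18 * -


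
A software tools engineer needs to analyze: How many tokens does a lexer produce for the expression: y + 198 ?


Scanning 'y + 198'
Token 1: 'y' -> identifier
Token 2: '+' -> operator
Token 3: '198' -> integer_literal
Total tokens: 3

3


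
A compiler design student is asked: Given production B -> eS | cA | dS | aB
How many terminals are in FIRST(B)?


Production: B -> eS | cA | dS | aB
Examining each alternative for leading terminals:
  B -> eS : first terminal = 'e'
  B -> cA : first terminal = 'c'
  B -> dS : first terminal = 'd'
  B -> aB : first terminal = 'a'
FIRST(B) = {a, c, d, e}
Count: 4

4


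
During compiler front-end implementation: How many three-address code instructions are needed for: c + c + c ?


Expression: c + c + c
Generating three-address code (respecting * over +/- precedence):
  Instruction 1: t1 = c + c
  Instruction 2: t2 = t1 + c
Total instructions: 2

2


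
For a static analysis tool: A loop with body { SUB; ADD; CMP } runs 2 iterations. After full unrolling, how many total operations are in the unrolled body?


Loop body operations: SUB, ADD, CMP (3 ops per iteration)
Unrolling 2 iterations:
  Iteration 1: SUB, ADD, CMP (3 ops)
  Iteration 2: SUB, ADD, CMP (3 ops)
Total: 2 iterations * 3 ops/iter = 6 operations

6


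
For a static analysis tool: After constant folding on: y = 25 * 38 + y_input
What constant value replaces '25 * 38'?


Identifying constant sub-expression:
  Original: y = 25 * 38 + y_input
  25 and 38 are both compile-time constants
  Evaluating: 25 * 38 = 950
  After folding: y = 950 + y_input

950


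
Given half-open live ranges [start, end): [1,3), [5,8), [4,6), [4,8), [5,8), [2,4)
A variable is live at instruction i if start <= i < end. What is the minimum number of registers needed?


Live ranges:
  Var0: [1, 3)
  Var1: [5, 8)
  Var2: [4, 6)
  Var3: [4, 8)
  Var4: [5, 8)
  Var5: [2, 4)
Sweep-line events (position, delta, active):
  pos=1 start -> active=1
  pos=2 start -> active=2
  pos=3 end -> active=1
  pos=4 end -> active=0
  pos=4 start -> active=1
  pos=4 start -> active=2
  pos=5 start -> active=3
  pos=5 start -> active=4
  pos=6 end -> active=3
  pos=8 end -> active=2
  pos=8 end -> active=1
  pos=8 end -> active=0
Maximum simultaneous active: 4
Minimum registers needed: 4

4


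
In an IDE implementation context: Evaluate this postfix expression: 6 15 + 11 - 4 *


Processing tokens left to right:
Push 6, Push 15
Pop 6 and 15, compute 6 + 15 = 21, push 21
Push 11
Pop 21 and 11, compute 21 - 11 = 10, push 10
Push 4
Pop 10 and 4, compute 10 * 4 = 40, push 40
Stack result: 40

40


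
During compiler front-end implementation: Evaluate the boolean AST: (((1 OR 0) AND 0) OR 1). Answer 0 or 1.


Step 1: Evaluate inner node
  1 OR 0 = 1
Step 2: Evaluate next node
  1 AND 0 = 0
Step 3: Evaluate root node
  0 OR 1 = 1

1


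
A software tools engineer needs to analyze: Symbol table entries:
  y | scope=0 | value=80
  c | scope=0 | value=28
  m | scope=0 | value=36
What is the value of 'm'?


Searching symbol table for 'm':
  y | scope=0 | value=80
  c | scope=0 | value=28
  m | scope=0 | value=36 <- MATCH
Found 'm' at scope 0 with value 36

36


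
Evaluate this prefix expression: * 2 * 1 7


Parsing prefix expression: * 2 * 1 7
Step 1: Innermost operation '* 1 7'
  1 * 7 = 7
Step 2: Outer operation '* 2 [7]'
  2 * 7 = 14

14


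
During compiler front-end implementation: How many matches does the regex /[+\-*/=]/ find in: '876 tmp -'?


Pattern: /[+\-*/=]/ (operators)
Input: '876 tmp -'
Scanning for matches:
  Match 1: '-'
Total matches: 1

1


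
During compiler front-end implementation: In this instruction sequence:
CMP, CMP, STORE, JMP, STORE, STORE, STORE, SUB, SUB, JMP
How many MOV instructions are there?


Scanning instruction sequence for MOV:
  Position 1: CMP
  Position 2: CMP
  Position 3: STORE
  Position 4: JMP
  Position 5: STORE
  Position 6: STORE
  Position 7: STORE
  Position 8: SUB
  Position 9: SUB
  Position 10: JMP
Matches at positions: []
Total MOV count: 0

0


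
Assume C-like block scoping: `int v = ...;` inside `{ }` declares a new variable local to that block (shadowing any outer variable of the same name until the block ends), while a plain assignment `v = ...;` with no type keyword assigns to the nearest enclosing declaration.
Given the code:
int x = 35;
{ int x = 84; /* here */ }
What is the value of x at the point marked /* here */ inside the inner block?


Analyzing scoping rules:
Outer scope: declares x = 35
Inner block: 'int x = 84;' declares a NEW x that shadows the outer one
Inside the block the inner declaration is in scope -> 84
Result: 84

84


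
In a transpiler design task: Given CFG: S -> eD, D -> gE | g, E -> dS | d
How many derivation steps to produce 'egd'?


Grammar: S -> eD, D -> gE | g, E -> dS | d
Deriving 'egd':
Step 1: S -> eD => eD
Step 2: D -> gE => egE
Step 3: E -> d => egd
Total derivation steps: 3

3


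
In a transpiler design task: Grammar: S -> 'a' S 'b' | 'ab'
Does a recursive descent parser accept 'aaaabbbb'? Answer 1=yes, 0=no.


Grammar accepts strings of the form a^n b^n (n >= 1)
Word: 'aaaabbbb'
Counting: 4 a's and 4 b's
Check: 4 == 4? Yes
Derivation (S -> aSb applied 3 time(s), then S -> ab): S => aSb => aaSbb => aaaSbbb => aaaabbbb
Accepted

1


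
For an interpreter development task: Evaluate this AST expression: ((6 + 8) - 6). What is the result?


Expression: ((6 + 8) - 6)
Evaluating step by step:
  6 + 8 = 14
  14 - 6 = 8
Result: 8

8


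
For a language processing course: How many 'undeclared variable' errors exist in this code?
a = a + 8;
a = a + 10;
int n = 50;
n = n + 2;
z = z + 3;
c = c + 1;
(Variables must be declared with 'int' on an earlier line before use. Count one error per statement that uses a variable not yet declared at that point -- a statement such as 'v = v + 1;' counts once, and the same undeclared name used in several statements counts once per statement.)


Scanning code line by line:
  Line 1: use 'a' -> ERROR (undeclared)
  Line 2: use 'a' -> ERROR (undeclared)
  Line 3: declare 'n' -> declared = ['n']
  Line 4: use 'n' -> OK (declared)
  Line 5: use 'z' -> ERROR (undeclared)
  Line 6: use 'c' -> ERROR (undeclared)
Total undeclared variable errors: 4

4


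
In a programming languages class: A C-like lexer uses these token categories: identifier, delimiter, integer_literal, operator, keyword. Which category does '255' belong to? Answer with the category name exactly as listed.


Token: '255'
Checking categories:
  identifier: no
  integer_literal: YES
  operator: no
  keyword: no
  delimiter: no
Category: integer_literal

integer_literal


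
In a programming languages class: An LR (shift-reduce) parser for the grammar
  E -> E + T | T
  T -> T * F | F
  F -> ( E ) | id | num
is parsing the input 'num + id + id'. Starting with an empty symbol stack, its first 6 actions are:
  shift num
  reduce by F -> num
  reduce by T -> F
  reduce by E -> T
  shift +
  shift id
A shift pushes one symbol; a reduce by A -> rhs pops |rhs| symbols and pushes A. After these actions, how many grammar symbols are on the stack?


Tracking the symbol stack through each action:
  Action 1: shift 'num' : push -> stack = [num] (size 1)
  Action 2: reduce by F -> num : pop 1, push F -> stack = [F] (size 1)
  Action 3: reduce by T -> F : pop 1, push T -> stack = [T] (size 1)
  Action 4: reduce by E -> T : pop 1, push E -> stack = [E] (size 1)
  Action 5: shift '+' : push -> stack = [E, +] (size 2)
  Action 6: shift 'id' : push -> stack = [E, +, id] (size 3)
Final stack size: 3

3


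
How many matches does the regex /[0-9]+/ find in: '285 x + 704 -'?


Pattern: /[0-9]+/ (int literals)
Input: '285 x + 704 -'
Scanning for matches:
  Match 1: '285'
  Match 2: '704'
Total matches: 2

2


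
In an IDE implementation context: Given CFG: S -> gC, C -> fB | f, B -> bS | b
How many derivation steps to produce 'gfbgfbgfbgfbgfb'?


Grammar: S -> gC, C -> fB | f, B -> bS | b
Deriving 'gfbgfbgfbgfbgfb':
Step 1: S -> gC => gC
Step 2: C -> fB => gfB
Step 3: B -> bS => gfbS
Step 4: S -> gC => gfbgC
Step 5: C -> fB => gfbgfB
Step 6: B -> bS => gfbgfbS
Step 7: S -> gC => gfbgfbgC
Step 8: C -> fB => gfbgfbgfB
Step 9: B -> bS => gfbgfbgfbS
Step 10: S -> gC => gfbgfbgfbgC
Step 11: C -> fB => gfbgfbgfbgfB
Step 12: B -> bS => gfbgfbgfbgfbS
Step 13: S -> gC => gfbgfbgfbgfbgC
Step 14: C -> fB => gfbgfbgfbgfbgfB
Step 15: B -> b => gfbgfbgfbgfbgfb
Total derivation steps: 15

15


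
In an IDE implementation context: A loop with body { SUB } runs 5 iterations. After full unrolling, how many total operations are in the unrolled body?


Loop body operations: SUB (1 op per iteration)
Unrolling 5 iterations:
  Iteration 1: SUB (1 ops)
  Iteration 2: SUB (1 ops)
  Iteration 3: SUB (1 ops)
  Iteration 4: SUB (1 ops)
  Iteration 5: SUB (1 ops)
Total: 5 iterations * 1 ops/iter = 5 operations

5


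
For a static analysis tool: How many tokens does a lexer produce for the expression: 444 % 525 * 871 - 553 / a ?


Scanning '444 % 525 * 871 - 553 / a'
Token 1: '444' -> integer_literal
Token 2: '%' -> operator
Token 3: '525' -> integer_literal
Token 4: '*' -> operator
Token 5: '871' -> integer_literal
Token 6: '-' -> operator
Token 7: '553' -> integer_literal
Token 8: '/' -> operator
Token 9: 'a' -> identifier
Total tokens: 9

9


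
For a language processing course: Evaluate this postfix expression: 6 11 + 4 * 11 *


Processing tokens left to right:
Push 6, Push 11
Pop 6 and 11, compute 6 + 11 = 17, push 17
Push 4
Pop 17 and 4, compute 17 * 4 = 68, push 68
Push 11
Pop 68 and 11, compute 68 * 11 = 748, push 748
Stack result: 748

748


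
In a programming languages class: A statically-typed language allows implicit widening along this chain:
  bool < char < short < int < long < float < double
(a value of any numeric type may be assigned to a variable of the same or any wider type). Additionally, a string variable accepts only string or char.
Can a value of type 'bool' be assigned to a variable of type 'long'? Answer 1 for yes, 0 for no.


Target variable type: long
Source value type: bool
Numeric ranks: bool=0, long=4
Widening allowed iff rank(source) <= rank(target): 0 <= 4? Yes
Result: 1

1


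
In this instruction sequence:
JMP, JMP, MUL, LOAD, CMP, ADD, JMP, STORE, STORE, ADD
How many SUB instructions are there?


Scanning instruction sequence for SUB:
  Position 1: JMP
  Position 2: JMP
  Position 3: MUL
  Position 4: LOAD
  Position 5: CMP
  Position 6: ADD
  Position 7: JMP
  Position 8: STORE
  Position 9: STORE
  Position 10: ADD
Matches at positions: []
Total SUB count: 0

0


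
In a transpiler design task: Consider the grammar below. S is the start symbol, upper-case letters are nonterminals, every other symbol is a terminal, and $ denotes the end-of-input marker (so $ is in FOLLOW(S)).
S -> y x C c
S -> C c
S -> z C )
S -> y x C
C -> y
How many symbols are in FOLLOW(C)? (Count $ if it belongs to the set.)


S is the start symbol and does not occur in any rule body, so FOLLOW(S) = {$}.
Examining every occurrence of C in a rule body:
  S -> y x C c : C is followed by terminal 'c' -> add 'c'
  S -> C c : C is followed by terminal 'c' -> add 'c' (already in the set)
  S -> z C ) : C is followed by terminal ')' -> add ')'
  S -> y x C : C is at the right end -> add FOLLOW(S) = {$}
  C -> y : C does not occur in the body -> contributes nothing
FOLLOW(C) = {), c, $}
Count: 3

3


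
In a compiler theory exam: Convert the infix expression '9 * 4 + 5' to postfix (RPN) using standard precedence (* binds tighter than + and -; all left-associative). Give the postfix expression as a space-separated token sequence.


Applying the shunting-yard algorithm:
  Operand 9 -> output
  Push '*' onto operator stack -> op-stack: [*]
  Operand 4 -> output
  See '+' (prec 1); top '*' (prec 2) >= it -> pop '*' to output
  Push '+' onto operator stack -> op-stack: [+]
  Operand 5 -> output
  End of input: pop '+' to output
Postfix result: 9 4 * 5 +

9 4 * 5 +
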